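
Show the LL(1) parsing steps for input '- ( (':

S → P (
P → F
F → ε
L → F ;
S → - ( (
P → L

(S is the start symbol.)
LL(1) parsing maintains a stack (initially the start symbol over $) and the input. At each step: if the stack top is a terminal, match it against the current input token; if it is a non-terminal N, replace it with the RHS of M[N, lookahead] (the unique production whose predict set contains the lookahead).

Stack is shown with the top on the left.

Stack    Input    Action
------------------------
S $      - ( ( $  output S → - ( (
- ( ( $  - ( ( $  match '-'
( ( $    ( ( $    match '('
( $      ( $      match '('
$        $        accept

The string is accepted.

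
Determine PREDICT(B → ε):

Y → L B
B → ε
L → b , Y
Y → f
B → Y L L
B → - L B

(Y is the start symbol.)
PREDICT(B → ε) = (FIRST(RHS) \ {ε}) ∪ (FOLLOW(B) if ε ∈ FIRST(RHS), i.e. RHS ⇒* ε)
The right-hand side is ε (FIRST(ε) = { ε }), so the predict set is FOLLOW(B) = { $, '-', 'b', 'f' }
PREDICT(B → ε) = { $, '-', 'b', 'f' }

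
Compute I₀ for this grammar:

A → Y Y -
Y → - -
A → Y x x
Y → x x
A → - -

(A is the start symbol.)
{ [A → . - -], [A → . Y Y -], [A → . Y x x], [A' → . A], [Y → . - -], [Y → . x x] }

First, augment the grammar with A' → A
I₀ = CLOSURE({ [A' → . A] }):
  [A' → . A] has the dot before A: add [A → . Y Y -], [A → . Y x x], [A → . - -]
  [A → . Y Y -] has the dot before Y: add [Y → . - -], [Y → . x x]
No further items can be added.

I₀ = { [A → . - -], [A → . Y Y -], [A → . Y x x], [A' → . A], [Y → . - -], [Y → . x x] }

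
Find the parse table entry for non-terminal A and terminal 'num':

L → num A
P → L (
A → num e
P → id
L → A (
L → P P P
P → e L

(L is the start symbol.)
To find M[A, 'num'], we find productions for A where 'num' is in the predict set (PREDICT(N → α) = (FIRST(α) \ {ε}) ∪ (FOLLOW(N) if α ⇒* ε)).

A → num e: PREDICT = { 'num' }
  'num' is in predict set, so this production goes in M[A, 'num']

M[A, 'num'] = A → num e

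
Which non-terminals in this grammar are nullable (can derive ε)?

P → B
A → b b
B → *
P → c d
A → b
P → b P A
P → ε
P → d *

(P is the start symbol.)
{ 'P' }

ε-productions: P → ε
So P is immediately nullable.
No further non-terminal can be added: every production for the remaining non-terminals contains a terminal or a non-nullable non-terminal.
Nullable = { 'P' }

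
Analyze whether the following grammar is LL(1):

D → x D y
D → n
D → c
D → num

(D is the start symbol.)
A grammar is LL(1) if for each non-terminal N with multiple productions, the predict sets of those productions are pairwise disjoint, where PREDICT(N → α) = (FIRST(α) \ {ε}) ∪ (FOLLOW(N) if α ⇒* ε).

For D:
  PREDICT(D → x D y) = { 'x' }
  PREDICT(D → n) = { 'n' }
  PREDICT(D → c) = { 'c' }
  PREDICT(D → num) = { 'num' }

All predict sets are disjoint. The grammar IS LL(1).

Answer: Yes, the grammar is LL(1).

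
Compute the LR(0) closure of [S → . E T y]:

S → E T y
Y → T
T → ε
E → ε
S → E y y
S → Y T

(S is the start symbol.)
{ [E → .], [S → . E T y] }

To compute CLOSURE, for each item [A → α.Bβ] where B is a non-terminal, add [B → .γ] for all productions B → γ; repeat for the newly added items until nothing changes.

Start with: [S → . E T y]
  [S → . E T y] has the dot before E: add [E → .]
No further items can be added.

CLOSURE = { [E → .], [S → . E T y] }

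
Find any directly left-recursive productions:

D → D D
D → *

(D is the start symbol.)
D → D D: LEFT RECURSIVE (starts with D)
D → *: starts with '*'

The grammar has direct left recursion on: D.

Answer: Yes, D is left-recursive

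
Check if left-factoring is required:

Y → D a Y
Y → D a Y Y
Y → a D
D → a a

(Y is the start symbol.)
Left-factoring is needed when two productions for the same non-terminal
share a common prefix on the right-hand side.

Productions for Y:
  Y → D a Y
  Y → D a Y Y
  Y → a D

Found common prefix 'D a Y' in productions for Y

Answer: Yes, Y has productions with common prefix 'D a Y'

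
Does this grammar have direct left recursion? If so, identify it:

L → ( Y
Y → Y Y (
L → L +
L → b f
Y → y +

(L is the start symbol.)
Yes, Y, L are left-recursive

Direct left recursion occurs when N → N α for some non-terminal N (the right-hand side begins with the left-hand side itself).

L → ( Y: starts with '('
Y → Y Y (: LEFT RECURSIVE (starts with Y)
L → L +: LEFT RECURSIVE (starts with L)
L → b f: starts with b
Y → y +: starts with y

The grammar has direct left recursion on: Y, L.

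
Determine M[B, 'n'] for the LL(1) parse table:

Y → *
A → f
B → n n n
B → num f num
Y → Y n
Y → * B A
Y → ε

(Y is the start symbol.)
B → n n n

To find M[B, 'n'], we find productions for B where 'n' is in the predict set (PREDICT(N → α) = (FIRST(α) \ {ε}) ∪ (FOLLOW(N) if α ⇒* ε)).

B → n n n: PREDICT = { 'n' }
  'n' is in predict set, so this production goes in M[B, 'n']
B → num f num: PREDICT = { 'num' }

M[B, 'n'] = B → n n n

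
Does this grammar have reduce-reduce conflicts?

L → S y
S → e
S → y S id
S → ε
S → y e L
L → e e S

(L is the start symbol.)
A reduce-reduce conflict occurs when an LR(0) state has two complete items [A → α .] and [B → β .] — both call for a reduction, and with no lookahead the parser cannot choose between them.

Augment with L' → L and build the canonical LR(0) collection (I0 = CLOSURE({[L' → . L]}), then GOTO on every symbol after a dot until no new states appear). It has 13 states:
  I0: { [L → . S y], [L → . e e S], [L' → . L], [S → . e], [S → . y S id], [S → . y e L], [S → .] }  — shift, reduce
  I1: { [L' → L .] }  — accept
  I2: { [L → S . y] }  — shift
  I3: { [L → e . e S], [S → e .] }  — shift, reduce
  I4: { [S → . e], [S → . y S id], [S → . y e L], [S → .], [S → y . S id], [S → y . e L] }  — shift, reduce
  I5: { [S → y S . id] }  — shift
  I6: { [L → . S y], [L → . e e S], [S → . e], [S → . y S id], [S → . y e L], [S → .], [S → e .], [S → y e . L] }  — shift, 2 reduces
  I7: { [S → y e L .] }  — reduce
  I8: { [S → y S id .] }  — reduce
  I9: { [L → e e . S], [S → . e], [S → . y S id], [S → . y e L], [S → .] }  — shift, reduce
  I10: { [L → e e S .] }  — reduce
  I11: { [S → e .] }  — reduce
  I12: { [L → S y .] }  — reduce

I6 contains complete items [S → .], [S → e .] — reduce-reduce conflict.

Answer: Yes — I6: [S → .] vs [S → e .]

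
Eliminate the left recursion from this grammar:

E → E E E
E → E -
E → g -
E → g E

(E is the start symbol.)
E is directly left-recursive. The standard transformation for
  A → A α₁ | ... | A α_m | β₁ | ... | β_n
is
  A  → β₁ A' | ... | β_n A'
  A' → α₁ A' | ... | α_m A' | ε

E → g - becomes E → g - E'
E → g E becomes E → g E E'
E → E E E becomes E' → E E E'
E → E - becomes E' → - E'
Add E' → ε

Resulting grammar:
E → g - E'
E → g E E'
E' → E E E'
E' → - E'
E' → ε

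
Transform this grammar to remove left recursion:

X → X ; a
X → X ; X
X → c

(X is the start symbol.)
X is directly left-recursive. The standard transformation for
  A → A α₁ | ... | A α_m | β₁ | ... | β_n
is
  A  → β₁ A' | ... | β_n A'
  A' → α₁ A' | ... | α_m A' | ε

X → c becomes X → c X'
X → X ; a becomes X' → ; a X'
X → X ; X becomes X' → ; X X'
Add X' → ε

Resulting grammar:
X → c X'
X' → ; a X'
X' → ; X X'
X' → ε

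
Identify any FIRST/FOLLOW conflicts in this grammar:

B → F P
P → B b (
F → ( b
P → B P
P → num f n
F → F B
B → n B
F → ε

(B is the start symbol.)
A FIRST/FOLLOW conflict occurs when a non-terminal N has a nullable alternative N → β (β ⇒* ε) and another alternative N → α with FIRST(α) ∩ FOLLOW(N) ≠ ∅: on such a lookahead the parser cannot decide between expanding α and letting N vanish via β.

Nullable non-terminals: F.
FIRST sets used below: FIRST(F) = { '(', 'n', 'num', ε }, FIRST(B) = { '(', 'n', 'num' }

F: nullable alternative(s) F → ε; FOLLOW(F) = { '(', 'n', 'num' }
  F → ( b: FIRST \ {ε} = { '(' } — overlaps FOLLOW(F) on { '(' }: CONFLICT
  F → F B: FIRST \ {ε} = { '(', 'n', 'num' } — overlaps FOLLOW(F) on { '(', 'n', 'num' }: CONFLICT
  F → ε: FIRST \ {ε} = { } — this is the only nullable alternative, skip

B, P have no nullable alternative, so no FIRST/FOLLOW check is needed there.

So the grammar has 2 FIRST/FOLLOW conflicts (marked CONFLICT above).

Answer: Yes. F → '(' b with FOLLOW(F) on { '(' }; F → F B with FOLLOW(F) on { '(', 'n', 'num' }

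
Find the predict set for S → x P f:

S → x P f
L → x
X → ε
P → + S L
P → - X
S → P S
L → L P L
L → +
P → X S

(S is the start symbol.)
{ 'x' }

PREDICT(S → x P f) = (FIRST(RHS) \ {ε}) ∪ (FOLLOW(S) if ε ∈ FIRST(RHS), i.e. RHS ⇒* ε)
FIRST(x P f) = { 'x' }
ε ∉ FIRST(x P f), so FOLLOW(S) is not added.
PREDICT(S → x P f) = { 'x' }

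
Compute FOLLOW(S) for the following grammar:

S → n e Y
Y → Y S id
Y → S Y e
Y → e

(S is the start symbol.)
S is the start symbol, so $ ∈ FOLLOW(S).
In Y → Y S id: S is followed by id, add FIRST(id) \ {ε} = { 'id' }
In Y → S Y e: S is followed by Y e, add FIRST(Y e) \ {ε} = { 'e', 'n' }

Taking the union: FOLLOW(S) = { $, 'e', 'id', 'n' }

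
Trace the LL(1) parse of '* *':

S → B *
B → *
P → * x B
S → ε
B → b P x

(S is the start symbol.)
LL(1) parsing maintains a stack (initially the start symbol over $) and the input. At each step: if the stack top is a terminal, match it against the current input token; if it is a non-terminal N, replace it with the RHS of M[N, lookahead] (the unique production whose predict set contains the lookahead).

Stack is shown with the top on the left.

Stack  Input  Action
--------------------
S $    * * $  output S → B *
B * $  * * $  output B → *
* * $  * * $  match '*'
* $    * $    match '*'
$      $      accept

The string is accepted.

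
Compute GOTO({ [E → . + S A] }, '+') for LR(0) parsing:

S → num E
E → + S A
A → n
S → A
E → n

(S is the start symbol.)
{ [A → . n], [E → + . S A], [S → . A], [S → . num E] }

GOTO(I, '+') = CLOSURE({ [A → αX.β] : [A → α.Xβ] ∈ I, X = '+' })

Items with dot before '+', with the dot advanced:
  [E → . + S A] → [E → + . S A]
Closure of the advanced items:
  [E → + . S A] has the dot before S: add [S → . num E], [S → . A]
  [S → . A] has the dot before A: add [A → . n]

GOTO = { [A → . n], [E → + . S A], [S → . A], [S → . num E] }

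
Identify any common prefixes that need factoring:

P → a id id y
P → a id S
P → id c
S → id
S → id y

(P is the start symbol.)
Left-factoring is needed when two productions for the same non-terminal
share a common prefix on the right-hand side.

Productions for P:
  P → a id id y
  P → a id S
  P → id c
Productions for S:
  S → id
  S → id y

Found common prefix 'a id' in productions for P
Found common prefix 'id' in productions for S

Answer: Yes, P has productions with common prefix 'a id'; S has productions with common prefix 'id'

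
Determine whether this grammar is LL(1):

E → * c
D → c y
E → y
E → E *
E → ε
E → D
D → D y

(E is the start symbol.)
No. Predict set conflict for E: { '*' }

A grammar is LL(1) if for each non-terminal N with multiple productions, the predict sets of those productions are pairwise disjoint, where PREDICT(N → α) = (FIRST(α) \ {ε}) ∪ (FOLLOW(N) if α ⇒* ε).

Relevant sets:
  FIRST(E) = { '*', 'c', 'y', ε }
  FIRST(D) = { 'c' }
  FOLLOW(E) = { $, '*' }

For E:
  PREDICT(E → '*' c) = { '*' }
  PREDICT(E → y) = { 'y' }
  PREDICT(E → E '*') = { '*', 'c', 'y' }
  PREDICT(E → ε) = { $, '*' }
  PREDICT(E → D) = { 'c' }
For D:
  PREDICT(D → c y) = { 'c' }
  PREDICT(D → D y) = { 'c' }

Conflict found: Predict set conflict for E: { '*' }
The grammar is NOT LL(1).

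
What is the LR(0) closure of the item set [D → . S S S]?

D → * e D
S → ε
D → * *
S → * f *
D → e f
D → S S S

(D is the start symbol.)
{ [D → . S S S], [S → . * f *], [S → .] }

Start with: [D → . S S S]
  [D → . S S S] has the dot before S: add [S → .], [S → . * f *]
No further items can be added.

CLOSURE = { [D → . S S S], [S → . * f *], [S → .] }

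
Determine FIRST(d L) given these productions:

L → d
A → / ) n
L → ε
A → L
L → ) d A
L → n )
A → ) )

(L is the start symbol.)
{ 'd' }

To compute FIRST(d L), process the symbols left to right:
Symbol d is a terminal. Add 'd' and stop.
FIRST(d L) = { 'd' }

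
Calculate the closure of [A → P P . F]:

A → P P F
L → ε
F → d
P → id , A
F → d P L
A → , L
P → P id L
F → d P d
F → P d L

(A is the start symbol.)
To compute CLOSURE, for each item [A → α.Bβ] where B is a non-terminal, add [B → .γ] for all productions B → γ; repeat for the newly added items until nothing changes.

Start with: [A → P P . F]
  [A → P P . F] has the dot before F: add [F → . d], [F → . d P L], [F → . d P d], [F → . P d L]
  [F → . P d L] has the dot before P: add [P → . id , A], [P → . P id L]
No further items can be added.

CLOSURE = { [A → P P . F], [F → . P d L], [F → . d P L], [F → . d P d], [F → . d], [P → . P id L], [P → . id , A] }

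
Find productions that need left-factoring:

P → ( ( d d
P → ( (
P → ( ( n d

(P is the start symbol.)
Yes, P has productions with common prefix '( ('

Left-factoring is needed when two productions for the same non-terminal
share a common prefix on the right-hand side.

Productions for P:
  P → ( ( d d
  P → ( (
  P → ( ( n d

Found common prefix '( (' in productions for P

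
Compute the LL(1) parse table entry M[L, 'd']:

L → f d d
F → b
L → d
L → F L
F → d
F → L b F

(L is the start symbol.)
To find M[L, 'd'], we find productions for L where 'd' is in the predict set (PREDICT(N → α) = (FIRST(α) \ {ε}) ∪ (FOLLOW(N) if α ⇒* ε)).

Relevant sets:
  FIRST(F) = { 'b', 'd', 'f' }

L → f d d: PREDICT = { 'f' }
L → d: PREDICT = { 'd' }
  'd' is in predict set, so this production goes in M[L, 'd']
L → F L: PREDICT = { 'b', 'd', 'f' }
  'd' is in predict set, so this production goes in M[L, 'd']

M[L, 'd'] = L → d, L → F L  (a multiply-defined cell — the grammar is not LL(1))

Answer: L → d, L → F L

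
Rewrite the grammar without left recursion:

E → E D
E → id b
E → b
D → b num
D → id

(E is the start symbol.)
E → id b E'
E → b E'
E' → D E'
E' → ε
D → b num
D → id

E is directly left-recursive. The standard transformation for
  A → A α₁ | ... | A α_m | β₁ | ... | β_n
is
  A  → β₁ A' | ... | β_n A'
  A' → α₁ A' | ... | α_m A' | ε

E → id b becomes E → id b E'
E → b becomes E → b E'
E → E D becomes E' → D E'
Add E' → ε

Productions for other non-terminals are unchanged:
  D → b num
  D → id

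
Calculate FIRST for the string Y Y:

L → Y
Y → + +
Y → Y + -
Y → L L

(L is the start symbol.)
FIRST sets of the non-terminals involved (from the grammar, by fixed-point iteration):
  FIRST(Y) = { '+' }

To compute FIRST(Y Y), process the symbols left to right:
Symbol Y is a non-terminal. Add FIRST(Y) \ {ε} = { '+' }
Y is not nullable (ε ∉ FIRST(Y)), so stop here.
FIRST(Y Y) = { '+' }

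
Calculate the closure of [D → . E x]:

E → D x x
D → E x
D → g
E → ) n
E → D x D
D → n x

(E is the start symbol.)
To compute CLOSURE, for each item [A → α.Bβ] where B is a non-terminal, add [B → .γ] for all productions B → γ; repeat for the newly added items until nothing changes.

Start with: [D → . E x]
  [D → . E x] has the dot before E: add [E → . D x x], [E → . ) n], [E → . D x D]
  [E → . D x x] has the dot before D: add [D → . g], [D → . n x]
No further items can be added.

CLOSURE = { [D → . E x], [D → . g], [D → . n x], [E → . ) n], [E → . D x D], [E → . D x x] }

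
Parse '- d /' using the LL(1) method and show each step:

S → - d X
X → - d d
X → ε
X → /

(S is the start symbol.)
LL(1) parsing maintains a stack (initially the start symbol over $) and the input. At each step: if the stack top is a terminal, match it against the current input token; if it is a non-terminal N, replace it with the RHS of M[N, lookahead] (the unique production whose predict set contains the lookahead).

Stack is shown with the top on the left.

Stack    Input    Action
------------------------
S $      - d / $  output S → - d X
- d X $  - d / $  match '-'
d X $    d / $    match 'd'
X $      / $      output X → /
/ $      / $      match '/'
$        $        accept

The string is accepted.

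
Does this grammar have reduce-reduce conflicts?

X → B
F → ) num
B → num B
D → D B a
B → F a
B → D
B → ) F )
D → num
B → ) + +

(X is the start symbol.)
No reduce-reduce conflicts

A reduce-reduce conflict occurs when an LR(0) state has two complete items [A → α .] and [B → β .] — both call for a reduction, and with no lookahead the parser cannot choose between them.

Augment with X' → X and build the canonical LR(0) collection (I0 = CLOSURE({[X' → . X]}), then GOTO on every symbol after a dot until no new states appear). It has 17 states:
  I0: { [B → . ) + +], [B → . ) F )], [B → . D], [B → . F a], [B → . num B], [D → . D B a], [D → . num], [F → . ) num], [X → . B], [X' → . X] }  — shift
  I1: { [B → ) . + +], [B → ) . F )], [F → ) . num], [F → . ) num] }  — shift
  I2: { [X → B .] }  — reduce
  I3: { [B → . ) + +], [B → . ) F )], [B → . D], [B → . F a], [B → . num B], [B → D .], [D → . D B a], [D → . num], [D → D . B a], [F → . ) num] }  — shift, reduce
  I4: { [B → F . a] }  — shift
  I5: { [X' → X .] }  — accept
  I6: { [B → . ) + +], [B → . ) F )], [B → . D], [B → . F a], [B → . num B], [B → num . B], [D → . D B a], [D → . num], [D → num .], [F → . ) num] }  — shift, reduce
  I7: { [B → num B .] }  — reduce
  I8: { [B → F a .] }  — reduce
  I9: { [D → D B . a] }  — shift
  I10: { [D → D B a .] }  — reduce
  I11: { [F → ) . num] }  — shift
  I12: { [B → ) + . +] }  — shift
  I13: { [B → ) F . )] }  — shift
  I14: { [F → ) num .] }  — reduce
  I15: { [B → ) F ) .] }  — reduce
  I16: { [B → ) + + .] }  — reduce

No state contains more than one complete item.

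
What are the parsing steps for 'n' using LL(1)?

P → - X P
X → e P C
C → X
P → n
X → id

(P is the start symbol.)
Stack is shown with the top on the left.

Stack  Input  Action
--------------------
P $    n $    output P → n
n $    n $    match 'n'
$      $      accept

The string is accepted.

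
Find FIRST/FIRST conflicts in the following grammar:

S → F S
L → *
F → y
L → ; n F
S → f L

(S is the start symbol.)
FIRST sets of the non-terminals at (or reachable through a nullable prefix from) the front of some alternative:
  FIRST(F) = { 'y' }

Productions for S:
  S → F S: FIRST = { 'y' }
  S → f L: FIRST = { 'f' }
Productions for L:
  L → *: FIRST = { '*' }
  L → ; n F: FIRST = { ';' }
F has only one production, so no FIRST/FIRST conflict is possible there.

All alternatives of each non-terminal have pairwise disjoint FIRST sets.

Answer: No FIRST/FIRST conflicts.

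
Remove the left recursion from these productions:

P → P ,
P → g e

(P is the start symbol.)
P is directly left-recursive. The standard transformation for
  A → A α₁ | ... | A α_m | β₁ | ... | β_n
is
  A  → β₁ A' | ... | β_n A'
  A' → α₁ A' | ... | α_m A' | ε

P → g e becomes P → g e P'
P → P , becomes P' → , P'
Add P' → ε

Resulting grammar:
P → g e P'
P' → , P'
P' → ε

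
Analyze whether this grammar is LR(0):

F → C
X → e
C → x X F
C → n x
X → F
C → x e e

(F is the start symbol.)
No. Shift-reduce conflict between [X → e .] and [C → x e . e]

Augment with F' → F and build the canonical LR(0) collection (I0 = CLOSURE({[F' → . F]}), then GOTO on every symbol after a dot until no new states appear). It has 11 states:
  I0: { [C → . n x], [C → . x X F], [C → . x e e], [F → . C], [F' → . F] }  — shift
  I1: { [F → C .] }  — reduce
  I2: { [F' → F .] }  — accept
  I3: { [C → n . x] }  — shift
  I4: { [C → . n x], [C → . x X F], [C → . x e e], [C → x . X F], [C → x . e e], [F → . C], [X → . F], [X → . e] }  — shift
  I5: { [X → F .] }  — reduce
  I6: { [C → . n x], [C → . x X F], [C → . x e e], [C → x X . F], [F → . C] }  — shift
  I7: { [C → x e . e], [X → e .] }  — shift, reduce
  I8: { [C → x e e .] }  — reduce
  I9: { [C → x X F .] }  — reduce
  I10: { [C → n x .] }  — reduce

Conflict in state I7:
  Shift-reduce conflict between [X → e .] and [C → x e . e]
So the grammar is NOT LR(0).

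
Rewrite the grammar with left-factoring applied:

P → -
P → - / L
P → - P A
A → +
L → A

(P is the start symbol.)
P → - P'
P' → ε
P' → / L
P' → P A
A → +
L → A

Left-factoring transforms A → αβ₁ | αβ₂ into A → αA' and A' → β₁ | β₂
(α is the longest common prefix among the alternatives). Repeat until
no nonterminal has two alternatives with a common prefix.

Round 1: P has alternatives sharing prefix '-'. Introduce P': P → - P'
  Add: P' → ε
  Add: P' → / L
  Add: P' → P A

No remaining common prefixes — done.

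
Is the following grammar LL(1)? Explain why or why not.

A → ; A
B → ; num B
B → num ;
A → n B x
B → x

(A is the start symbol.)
For A:
  PREDICT(A → ';' A) = { ';' }
  PREDICT(A → n B x) = { 'n' }
For B:
  PREDICT(B → ';' num B) = { ';' }
  PREDICT(B → num ';') = { 'num' }
  PREDICT(B → x) = { 'x' }

All predict sets are disjoint. The grammar IS LL(1).

Answer: Yes, the grammar is LL(1).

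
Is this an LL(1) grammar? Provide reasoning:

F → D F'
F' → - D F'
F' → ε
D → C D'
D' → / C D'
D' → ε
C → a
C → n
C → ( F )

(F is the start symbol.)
Yes, the grammar is LL(1).

A grammar is LL(1) if for each non-terminal N with multiple productions, the predict sets of those productions are pairwise disjoint, where PREDICT(N → α) = (FIRST(α) \ {ε}) ∪ (FOLLOW(N) if α ⇒* ε).

Relevant sets:
  FOLLOW(F') = { $, ')' }
  FOLLOW(D') = { $, ')', '-' }

For F':
  PREDICT(F' → '-' D F') = { '-' }
  PREDICT(F' → ε) = { $, ')' }
For D':
  PREDICT(D' → '/' C D') = { '/' }
  PREDICT(D' → ε) = { $, ')', '-' }
For C:
  PREDICT(C → a) = { 'a' }
  PREDICT(C → n) = { 'n' }
  PREDICT(C → '(' F ')') = { '(' }
F, D have a single production, so nothing to check there.

All predict sets are disjoint. The grammar IS LL(1).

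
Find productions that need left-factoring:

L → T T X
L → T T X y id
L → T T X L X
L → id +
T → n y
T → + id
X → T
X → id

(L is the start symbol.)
Left-factoring is needed when two productions for the same non-terminal
share a common prefix on the right-hand side.

Productions for L:
  L → T T X
  L → T T X y id
  L → T T X L X
  L → id +
Productions for T:
  T → n y
  T → + id
Productions for X:
  X → T
  X → id

Found common prefix 'T T X' in productions for L

Answer: Yes, L has productions with common prefix 'T T X'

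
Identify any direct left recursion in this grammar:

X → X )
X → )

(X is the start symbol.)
X → X ): LEFT RECURSIVE (starts with X)
X → ): starts with ')'

The grammar has direct left recursion on: X.

Answer: Yes, X is left-recursive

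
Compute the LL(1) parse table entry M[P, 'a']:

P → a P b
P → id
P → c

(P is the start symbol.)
To find M[P, 'a'], we find productions for P where 'a' is in the predict set (PREDICT(N → α) = (FIRST(α) \ {ε}) ∪ (FOLLOW(N) if α ⇒* ε)).

P → a P b: PREDICT = { 'a' }
  'a' is in predict set, so this production goes in M[P, 'a']
P → id: PREDICT = { 'id' }
P → c: PREDICT = { 'c' }

M[P, 'a'] = P → a P b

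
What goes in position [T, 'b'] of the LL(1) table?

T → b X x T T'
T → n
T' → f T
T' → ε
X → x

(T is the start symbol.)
T → b X x T T'

To find M[T, 'b'], we find productions for T where 'b' is in the predict set (PREDICT(N → α) = (FIRST(α) \ {ε}) ∪ (FOLLOW(N) if α ⇒* ε)).

T → b X x T T': PREDICT = { 'b' }
  'b' is in predict set, so this production goes in M[T, 'b']
T → n: PREDICT = { 'n' }

M[T, 'b'] = T → b X x T T'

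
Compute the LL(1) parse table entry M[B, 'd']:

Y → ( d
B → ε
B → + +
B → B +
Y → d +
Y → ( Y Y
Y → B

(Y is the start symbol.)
B → ε

To find M[B, 'd'], we find productions for B where 'd' is in the predict set (PREDICT(N → α) = (FIRST(α) \ {ε}) ∪ (FOLLOW(N) if α ⇒* ε)).

Relevant sets:
  FIRST(B) = { '+', ε }
  FOLLOW(B) = { $, '(', '+', 'd' }

B → ε: PREDICT = { $, '(', '+', 'd' }
  'd' is in predict set, so this production goes in M[B, 'd']
B → + +: PREDICT = { '+' }
B → B +: PREDICT = { '+' }

M[B, 'd'] = B → ε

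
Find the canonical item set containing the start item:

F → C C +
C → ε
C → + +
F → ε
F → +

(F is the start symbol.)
{ [C → . + +], [C → .], [F → . +], [F → . C C +], [F → .], [F' → . F] }

First, augment the grammar with F' → F
I₀ = CLOSURE({ [F' → . F] }):
  [F' → . F] has the dot before F: add [F → . C C +], [F → .], [F → . +]
  [F → . C C +] has the dot before C: add [C → .], [C → . + +]
No further items can be added.

I₀ = { [C → . + +], [C → .], [F → . +], [F → . C C +], [F → .], [F' → . F] }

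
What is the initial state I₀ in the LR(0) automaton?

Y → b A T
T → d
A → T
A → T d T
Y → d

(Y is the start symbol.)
{ [Y → . b A T], [Y → . d], [Y' → . Y] }

First, augment the grammar with Y' → Y
I₀ = CLOSURE({ [Y' → . Y] }):
  [Y' → . Y] has the dot before Y: add [Y → . b A T], [Y → . d]
No further items can be added.

I₀ = { [Y → . b A T], [Y → . d], [Y' → . Y] }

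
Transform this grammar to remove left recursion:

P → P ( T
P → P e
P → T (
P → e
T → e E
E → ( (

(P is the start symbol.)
P → T ( P'
P → e P'
P' → ( T P'
P' → e P'
P' → ε
T → e E
E → ( (

P is directly left-recursive. The standard transformation for
  A → A α₁ | ... | A α_m | β₁ | ... | β_n
is
  A  → β₁ A' | ... | β_n A'
  A' → α₁ A' | ... | α_m A' | ε

P → T ( becomes P → T ( P'
P → e becomes P → e P'
P → P ( T becomes P' → ( T P'
P → P e becomes P' → e P'
Add P' → ε

Productions for other non-terminals are unchanged:
  T → e E
  E → ( (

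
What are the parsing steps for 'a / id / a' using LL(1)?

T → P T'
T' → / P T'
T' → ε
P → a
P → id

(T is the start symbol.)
LL(1) parsing maintains a stack (initially the start symbol over $) and the input. At each step: if the stack top is a terminal, match it against the current input token; if it is a non-terminal N, replace it with the RHS of M[N, lookahead] (the unique production whose predict set contains the lookahead).

Stack is shown with the top on the left.

Stack     Input         Action
------------------------------
T $       a / id / a $  output T → P T'
P T' $    a / id / a $  output P → a
a T' $    a / id / a $  match 'a'
T' $      / id / a $    output T' → / P T'
/ P T' $  / id / a $    match '/'
P T' $    id / a $      output P → id
id T' $   id / a $      match 'id'
T' $      / a $         output T' → / P T'
/ P T' $  / a $         match '/'
P T' $    a $           output P → a
a T' $    a $           match 'a'
T' $      $             output T' → ε
$         $             accept

The string is accepted.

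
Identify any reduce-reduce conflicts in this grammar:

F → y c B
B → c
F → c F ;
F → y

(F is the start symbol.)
No reduce-reduce conflicts

A reduce-reduce conflict occurs when an LR(0) state has two complete items [A → α .] and [B → β .] — both call for a reduction, and with no lookahead the parser cannot choose between them.

Augment with F' → F and build the canonical LR(0) collection (I0 = CLOSURE({[F' → . F]}), then GOTO on every symbol after a dot until no new states appear). It has 9 states:
  I0: { [F → . c F ;], [F → . y c B], [F → . y], [F' → . F] }  — shift
  I1: { [F' → F .] }  — accept
  I2: { [F → . c F ;], [F → . y c B], [F → . y], [F → c . F ;] }  — shift
  I3: { [F → y . c B], [F → y .] }  — shift, reduce
  I4: { [B → . c], [F → y c . B] }  — shift
  I5: { [F → y c B .] }  — reduce
  I6: { [B → c .] }  — reduce
  I7: { [F → c F . ;] }  — shift
  I8: { [F → c F ; .] }  — reduce

No state contains more than one complete item.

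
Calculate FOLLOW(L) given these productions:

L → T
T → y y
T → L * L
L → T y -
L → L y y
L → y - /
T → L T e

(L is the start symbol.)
{ $, '*', 'e', 'y' }

L is the start symbol, so $ ∈ FOLLOW(L).
In T → L * L: L is followed by '*' L, add FIRST('*' L) \ {ε} = { '*' }
In T → L * L: L is at the end, add FOLLOW(T)
In L → L y y: L is followed by y y, add FIRST(y y) \ {ε} = { 'y' }
In T → L T e: L is followed by T e, add FIRST(T e) \ {ε} = { 'y' }

The FOLLOW sets referred to above (computed the same way, to a fixed point):
  FOLLOW(T) = { $, '*', 'e', 'y' }

Taking the union: FOLLOW(L) = { $, '*', 'e', 'y' }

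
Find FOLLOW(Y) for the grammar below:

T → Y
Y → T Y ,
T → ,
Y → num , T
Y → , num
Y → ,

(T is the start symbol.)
In T → Y: Y is at the end, add FOLLOW(T)
In Y → T Y ,: Y is followed by ',', add FIRST(',') \ {ε} = { ',' }

The FOLLOW sets referred to above (computed the same way, to a fixed point):
  FOLLOW(T) = { $, ',', 'num' }

Taking the union: FOLLOW(Y) = { $, ',', 'num' }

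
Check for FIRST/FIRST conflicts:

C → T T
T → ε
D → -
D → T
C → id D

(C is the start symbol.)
FIRST sets of the non-terminals at (or reachable through a nullable prefix from) the front of some alternative:
  FIRST(T) = { ε }

Productions for C:
  C → T T: FIRST = { ε }
  C → id D: FIRST = { 'id' }
Productions for D:
  D → -: FIRST = { '-' }
  D → T: FIRST = { ε }
T has only one production, so no FIRST/FIRST conflict is possible there.

All alternatives of each non-terminal have pairwise disjoint FIRST sets.

Answer: No FIRST/FIRST conflicts.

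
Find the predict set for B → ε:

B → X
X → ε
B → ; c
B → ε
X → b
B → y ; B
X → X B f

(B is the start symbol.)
{ $, 'f' }

PREDICT(B → ε) = (FIRST(RHS) \ {ε}) ∪ (FOLLOW(B) if ε ∈ FIRST(RHS), i.e. RHS ⇒* ε)
The right-hand side is ε (FIRST(ε) = { ε }), so the predict set is FOLLOW(B) = { $, 'f' }
PREDICT(B → ε) = { $, 'f' }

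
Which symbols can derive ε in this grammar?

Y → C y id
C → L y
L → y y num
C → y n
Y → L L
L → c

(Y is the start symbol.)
A non-terminal is nullable if it can derive ε (the empty string): either it has an ε-production, or it has a production whose right-hand side consists entirely of nullable non-terminals.

There are no ε-productions, so no non-terminal can derive ε.
No non-terminals are nullable.

Answer: None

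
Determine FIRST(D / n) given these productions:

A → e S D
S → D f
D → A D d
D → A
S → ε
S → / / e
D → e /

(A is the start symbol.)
{ 'e' }

FIRST sets of the non-terminals involved (from the grammar, by fixed-point iteration):
  FIRST(D) = { 'e' }

To compute FIRST(D / n), process the symbols left to right:
Symbol D is a non-terminal. Add FIRST(D) \ {ε} = { 'e' }
D is not nullable (ε ∉ FIRST(D)), so stop here.
FIRST(D / n) = { 'e' }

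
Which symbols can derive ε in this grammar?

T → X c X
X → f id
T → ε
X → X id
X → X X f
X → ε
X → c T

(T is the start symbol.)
ε-productions: T → ε, X → ε
So T, X are immediately nullable.
Every non-terminal is now nullable.
Nullable = { 'T', 'X' }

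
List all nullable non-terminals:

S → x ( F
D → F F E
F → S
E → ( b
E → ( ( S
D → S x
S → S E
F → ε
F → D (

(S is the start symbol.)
ε-productions: F → ε
So F is immediately nullable.
No further non-terminal can be added: every production for the remaining non-terminals contains a terminal or a non-nullable non-terminal.
Nullable = { 'F' }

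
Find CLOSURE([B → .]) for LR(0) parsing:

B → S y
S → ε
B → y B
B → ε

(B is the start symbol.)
Start with: [B → .]
The dot is at the end, so nothing is added.

CLOSURE = { [B → .] }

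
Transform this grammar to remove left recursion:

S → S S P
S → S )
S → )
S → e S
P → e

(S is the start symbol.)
S is directly left-recursive. The standard transformation for
  A → A α₁ | ... | A α_m | β₁ | ... | β_n
is
  A  → β₁ A' | ... | β_n A'
  A' → α₁ A' | ... | α_m A' | ε

S → ) becomes S → ) S'
S → e S becomes S → e S S'
S → S S P becomes S' → S P S'
S → S ) becomes S' → ) S'
Add S' → ε

Productions for other non-terminals are unchanged:
  P → e

Resulting grammar:
S → ) S'
S → e S S'
S' → S P S'
S' → ) S'
S' → ε
P → e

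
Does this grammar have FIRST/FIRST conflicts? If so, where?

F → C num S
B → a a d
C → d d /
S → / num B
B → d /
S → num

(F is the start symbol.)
No FIRST/FIRST conflicts.

A FIRST/FIRST conflict occurs when two productions N → α and N → β for the same non-terminal have FIRST(α) ∩ FIRST(β) ≠ ∅ (with ε ∈ FIRST of a nullable right-hand side, so two nullable alternatives also conflict).

Productions for B:
  B → a a d: FIRST = { 'a' }
  B → d /: FIRST = { 'd' }
Productions for S:
  S → / num B: FIRST = { '/' }
  S → num: FIRST = { 'num' }
F, C have only one production, so no FIRST/FIRST conflict is possible there.

All alternatives of each non-terminal have pairwise disjoint FIRST sets.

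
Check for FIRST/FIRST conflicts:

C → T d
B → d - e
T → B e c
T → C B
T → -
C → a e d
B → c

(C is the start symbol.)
Yes. C → T d / C → a e d on { 'a' }; T → B e c / T → C B on { 'c', 'd' }; T → C B / T → '-' on { '-' }

A FIRST/FIRST conflict occurs when two productions N → α and N → β for the same non-terminal have FIRST(α) ∩ FIRST(β) ≠ ∅ (with ε ∈ FIRST of a nullable right-hand side, so two nullable alternatives also conflict).

FIRST sets of the non-terminals at (or reachable through a nullable prefix from) the front of some alternative:
  FIRST(T) = { '-', 'a', 'c', 'd' }
  FIRST(B) = { 'c', 'd' }
  FIRST(C) = { '-', 'a', 'c', 'd' }

Productions for C:
  C → T d: FIRST = { '-', 'a', 'c', 'd' }
  C → a e d: FIRST = { 'a' }
Productions for B:
  B → d - e: FIRST = { 'd' }
  B → c: FIRST = { 'c' }
Productions for T:
  T → B e c: FIRST = { 'c', 'd' }
  T → C B: FIRST = { '-', 'a', 'c', 'd' }
  T → -: FIRST = { '-' }

Conflict for C: C → T d and C → a e d
  Overlap: { 'a' }
Conflict for T: T → B e c and T → C B
  Overlap: { 'c', 'd' }
Conflict for T: T → C B and T → -
  Overlap: { '-' }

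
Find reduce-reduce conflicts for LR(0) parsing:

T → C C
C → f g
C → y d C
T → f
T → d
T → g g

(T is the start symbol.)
A reduce-reduce conflict occurs when an LR(0) state has two complete items [A → α .] and [B → β .] — both call for a reduction, and with no lookahead the parser cannot choose between them.

Augment with T' → T and build the canonical LR(0) collection (I0 = CLOSURE({[T' → . T]}), then GOTO on every symbol after a dot until no new states appear). It has 13 states:
  I0: { [C → . f g], [C → . y d C], [T → . C C], [T → . d], [T → . f], [T → . g g], [T' → . T] }  — shift
  I1: { [C → . f g], [C → . y d C], [T → C . C] }  — shift
  I2: { [T' → T .] }  — accept
  I3: { [T → d .] }  — reduce
  I4: { [C → f . g], [T → f .] }  — shift, reduce
  I5: { [T → g . g] }  — shift
  I6: { [C → y . d C] }  — shift
  I7: { [C → . f g], [C → . y d C], [C → y d . C] }  — shift
  I8: { [C → y d C .] }  — reduce
  I9: { [C → f . g] }  — shift
  I10: { [C → f g .] }  — reduce
  I11: { [T → g g .] }  — reduce
  I12: { [T → C C .] }  — reduce

No state contains more than one complete item.

Answer: No reduce-reduce conflicts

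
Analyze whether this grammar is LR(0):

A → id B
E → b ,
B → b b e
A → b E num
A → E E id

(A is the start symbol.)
Yes, the grammar is LR(0)

A grammar is LR(0) if no state in the canonical LR(0) collection has:
  - both a shift item (dot before a terminal) and a complete item (shift-reduce conflict), or
  - two or more complete items (reduce-reduce conflict; the accept item [A' → A .] counts as a complete item here).

Augment with A' → A and build the canonical LR(0) collection (I0 = CLOSURE({[A' → . A]}), then GOTO on every symbol after a dot until no new states appear). It has 15 states:
  I0: { [A → . E E id], [A → . b E num], [A → . id B], [A' → . A], [E → . b ,] }  — shift
  I1: { [A' → A .] }  — accept
  I2: { [A → E . E id], [E → . b ,] }  — shift
  I3: { [A → b . E num], [E → . b ,], [E → b . ,] }  — shift
  I4: { [A → id . B], [B → . b b e] }  — shift
  I5: { [A → id B .] }  — reduce
  I6: { [B → b . b e] }  — shift
  I7: { [B → b b . e] }  — shift
  I8: { [B → b b e .] }  — reduce
  I9: { [E → b , .] }  — reduce
  I10: { [A → b E . num] }  — shift
  I11: { [E → b . ,] }  — shift
  I12: { [A → b E num .] }  — reduce
  I13: { [A → E E . id] }  — shift
  I14: { [A → E E id .] }  — reduce

Every state is either a pure shift/goto state or contains exactly one complete item and nothing to shift — no conflicts. The grammar is LR(0).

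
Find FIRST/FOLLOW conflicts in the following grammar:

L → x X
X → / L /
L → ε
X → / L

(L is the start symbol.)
A FIRST/FOLLOW conflict occurs when a non-terminal N has a nullable alternative N → β (β ⇒* ε) and another alternative N → α with FIRST(α) ∩ FOLLOW(N) ≠ ∅: on such a lookahead the parser cannot decide between expanding α and letting N vanish via β.

Nullable non-terminals: L.

L: nullable alternative(s) L → ε; FOLLOW(L) = { $, '/' }
  L → x X: FIRST \ {ε} = { 'x' } — disjoint from FOLLOW(L)
  L → ε: FIRST \ {ε} = { } — this is the only nullable alternative, skip

X has no nullable alternative, so no FIRST/FOLLOW check is needed there.

No FIRST/FOLLOW conflicts found.

Answer: No FIRST/FOLLOW conflicts.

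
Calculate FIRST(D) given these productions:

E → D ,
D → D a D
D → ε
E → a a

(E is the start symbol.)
{ 'a', ε }

From D → D a D:
  - D is the symbol being defined: contributes nothing new
    D is nullable, so continue to the next symbol
  - a is a terminal: add 'a' and stop
From D → ε:
  - ε-production, so ε ∈ FIRST(D)

Collecting: FIRST(D) = { 'a', ε }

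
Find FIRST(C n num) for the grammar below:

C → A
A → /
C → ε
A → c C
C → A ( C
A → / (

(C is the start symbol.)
FIRST sets of the non-terminals involved (from the grammar, by fixed-point iteration):
  FIRST(C) = { '/', 'c', ε }

To compute FIRST(C n num), process the symbols left to right:
Symbol C is a non-terminal. Add FIRST(C) \ {ε} = { '/', 'c' }
C is nullable (ε ∈ FIRST(C)), continue to the next symbol.
Symbol n is a terminal. Add 'n' and stop.
FIRST(C n num) = { '/', 'c', 'n' }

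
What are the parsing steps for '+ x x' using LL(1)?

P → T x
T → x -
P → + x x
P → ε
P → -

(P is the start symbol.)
LL(1) parsing maintains a stack (initially the start symbol over $) and the input. At each step: if the stack top is a terminal, match it against the current input token; if it is a non-terminal N, replace it with the RHS of M[N, lookahead] (the unique production whose predict set contains the lookahead).

Stack is shown with the top on the left.

Stack    Input    Action
------------------------
P $      + x x $  output P → + x x
+ x x $  + x x $  match '+'
x x $    x x $    match 'x'
x $      x $      match 'x'
$        $        accept

The string is accepted.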